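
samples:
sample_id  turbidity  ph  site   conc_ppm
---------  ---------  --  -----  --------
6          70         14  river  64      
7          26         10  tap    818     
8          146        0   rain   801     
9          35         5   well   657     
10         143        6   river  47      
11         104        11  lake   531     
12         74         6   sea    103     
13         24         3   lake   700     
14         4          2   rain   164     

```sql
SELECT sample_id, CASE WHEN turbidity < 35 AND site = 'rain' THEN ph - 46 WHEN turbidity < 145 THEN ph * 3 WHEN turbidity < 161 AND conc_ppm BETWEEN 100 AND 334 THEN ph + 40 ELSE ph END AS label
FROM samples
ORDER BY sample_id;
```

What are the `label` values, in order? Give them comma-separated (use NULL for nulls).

42, 30, 0, 15, 18, 33, 18, 9, -44

sample_id=6: turbidity < 145 → 42
sample_id=7: turbidity < 145 → 30
sample_id=8: ELSE → 0
sample_id=9: turbidity < 145 → 15
sample_id=10: turbidity < 145 → 18
sample_id=11: turbidity < 145 → 33
sample_id=12: turbidity < 145 → 18
sample_id=13: turbidity < 145 → 9
sample_id=14: turbidity < 35 AND site = 'rain' → -44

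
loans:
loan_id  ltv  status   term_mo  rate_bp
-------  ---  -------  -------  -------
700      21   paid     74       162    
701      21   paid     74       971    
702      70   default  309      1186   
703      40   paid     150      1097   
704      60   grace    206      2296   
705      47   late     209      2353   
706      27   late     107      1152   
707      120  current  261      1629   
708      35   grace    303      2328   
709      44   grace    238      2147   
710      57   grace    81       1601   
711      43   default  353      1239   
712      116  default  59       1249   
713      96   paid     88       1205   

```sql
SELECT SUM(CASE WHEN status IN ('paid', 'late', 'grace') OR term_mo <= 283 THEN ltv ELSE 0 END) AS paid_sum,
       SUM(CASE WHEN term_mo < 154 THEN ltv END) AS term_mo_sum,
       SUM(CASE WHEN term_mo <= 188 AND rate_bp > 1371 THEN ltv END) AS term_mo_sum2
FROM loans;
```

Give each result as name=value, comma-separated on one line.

paid_sum=684, term_mo_sum=378, term_mo_sum2=57

[paid_sum: status IN ('paid', 'late', 'grace') OR term_mo <= 283]
loan_id=700: ✓ → 21
loan_id=701: ✓ → 21
loan_id=702: ✗
loan_id=703: ✓ → 40
loan_id=704: ✓ → 60
loan_id=705: ✓ → 47
loan_id=706: ✓ → 27
loan_id=707: ✓ → 120
loan_id=708: ✓ → 35
loan_id=709: ✓ → 44
loan_id=710: ✓ → 57
loan_id=711: ✗
loan_id=712: ✓ → 116
loan_id=713: ✓ → 96
paid_sum = 21 + 21 + 40 + 60 + 47 + 27 + 120 + 35 + 44 + 57 + 116 + 96 = 684
—
[term_mo_sum: term_mo < 154]
loan_id=700: ✓ → 21
loan_id=701: ✓ → 21
loan_id=702: ✗
loan_id=703: ✓ → 40
loan_id=704: ✗
loan_id=705: ✗
loan_id=706: ✓ → 27
loan_id=707: ✗
loan_id=708: ✗
loan_id=709: ✗
loan_id=710: ✓ → 57
loan_id=711: ✗
loan_id=712: ✓ → 116
loan_id=713: ✓ → 96
term_mo_sum = 21 + 21 + 40 + 27 + 57 + 116 + 96 = 378
—
[term_mo_sum2: term_mo <= 188 AND rate_bp > 1371]
loan_id=700: ✗
loan_id=701: ✗
loan_id=702: ✗
loan_id=703: ✗
loan_id=704: ✗
loan_id=705: ✗
loan_id=706: ✗
loan_id=707: ✗
loan_id=708: ✗
loan_id=709: ✗
loan_id=710: ✓ → 57
loan_id=711: ✗
loan_id=712: ✗
loan_id=713: ✗
term_mo_sum2 = 57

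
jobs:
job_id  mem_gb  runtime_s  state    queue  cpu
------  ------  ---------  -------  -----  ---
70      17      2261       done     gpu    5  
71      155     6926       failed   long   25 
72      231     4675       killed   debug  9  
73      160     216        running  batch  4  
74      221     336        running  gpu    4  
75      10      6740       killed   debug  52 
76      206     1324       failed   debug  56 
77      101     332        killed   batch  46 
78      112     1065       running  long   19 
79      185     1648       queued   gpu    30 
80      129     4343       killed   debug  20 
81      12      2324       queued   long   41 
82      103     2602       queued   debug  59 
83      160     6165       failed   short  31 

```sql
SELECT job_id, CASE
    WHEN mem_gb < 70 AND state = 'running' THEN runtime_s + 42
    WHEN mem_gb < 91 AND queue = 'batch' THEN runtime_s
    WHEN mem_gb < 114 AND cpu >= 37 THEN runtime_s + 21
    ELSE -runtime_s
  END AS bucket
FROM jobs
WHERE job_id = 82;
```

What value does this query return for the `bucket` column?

job_id = 82: mem_gb=103, runtime_s=2602, state=queued, queue=debug, cpu=59.
mem_gb < 70 AND state = 'running' → false
mem_gb < 91 AND queue = 'batch' → false
mem_gb < 114 AND cpu >= 37 → true → 2623

2623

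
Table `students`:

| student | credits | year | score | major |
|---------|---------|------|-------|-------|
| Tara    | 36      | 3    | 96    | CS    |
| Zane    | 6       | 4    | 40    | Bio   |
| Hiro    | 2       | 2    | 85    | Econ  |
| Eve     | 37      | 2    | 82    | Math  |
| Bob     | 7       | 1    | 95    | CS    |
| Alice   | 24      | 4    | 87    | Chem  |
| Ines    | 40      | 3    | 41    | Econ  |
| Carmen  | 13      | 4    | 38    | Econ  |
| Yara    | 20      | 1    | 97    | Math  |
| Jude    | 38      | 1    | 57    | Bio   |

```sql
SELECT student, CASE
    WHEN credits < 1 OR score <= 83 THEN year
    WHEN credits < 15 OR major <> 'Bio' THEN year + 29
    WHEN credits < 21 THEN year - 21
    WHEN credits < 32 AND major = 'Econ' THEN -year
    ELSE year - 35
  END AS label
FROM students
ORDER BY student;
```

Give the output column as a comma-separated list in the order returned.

student=Alice: credits < 15 OR major <> 'Bio' → 33
student=Bob: credits < 15 OR major <> 'Bio' → 30
student=Carmen: credits < 1 OR score <= 83 → 4
student=Eve: credits < 1 OR score <= 83 → 2
student=Hiro: credits < 15 OR major <> 'Bio' → 31
student=Ines: credits < 1 OR score <= 83 → 3
student=Jude: credits < 1 OR score <= 83 → 1
student=Tara: credits < 15 OR major <> 'Bio' → 32
student=Yara: credits < 15 OR major <> 'Bio' → 30
student=Zane: credits < 1 OR score <= 83 → 4

33, 30, 4, 2, 31, 3, 1, 32, 30, 4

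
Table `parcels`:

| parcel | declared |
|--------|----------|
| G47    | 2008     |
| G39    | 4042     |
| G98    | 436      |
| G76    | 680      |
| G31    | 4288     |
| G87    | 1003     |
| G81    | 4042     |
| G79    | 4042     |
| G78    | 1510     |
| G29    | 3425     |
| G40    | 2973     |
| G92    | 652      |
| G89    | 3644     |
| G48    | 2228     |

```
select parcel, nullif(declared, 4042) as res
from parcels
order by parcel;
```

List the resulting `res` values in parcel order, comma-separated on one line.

parcel=G29: declared=3425 vs 4042: differ → 3425
parcel=G31: declared=4288 vs 4042: differ → 4288
parcel=G39: declared=4042 vs 4042: equal → NULL
parcel=G40: declared=2973 vs 4042: differ → 2973
parcel=G47: declared=2008 vs 4042: differ → 2008
parcel=G48: declared=2228 vs 4042: differ → 2228
parcel=G76: declared=680 vs 4042: differ → 680
parcel=G78: declared=1510 vs 4042: differ → 1510
parcel=G79: declared=4042 vs 4042: equal → NULL
parcel=G81: declared=4042 vs 4042: equal → NULL
parcel=G87: declared=1003 vs 4042: differ → 1003
parcel=G89: declared=3644 vs 4042: differ → 3644
parcel=G92: declared=652 vs 4042: differ → 652
parcel=G98: declared=436 vs 4042: differ → 436

3425, 4288, NULL, 2973, 2008, 2228, 680, 1510, NULL, NULL, 1003, 3644, 652, 436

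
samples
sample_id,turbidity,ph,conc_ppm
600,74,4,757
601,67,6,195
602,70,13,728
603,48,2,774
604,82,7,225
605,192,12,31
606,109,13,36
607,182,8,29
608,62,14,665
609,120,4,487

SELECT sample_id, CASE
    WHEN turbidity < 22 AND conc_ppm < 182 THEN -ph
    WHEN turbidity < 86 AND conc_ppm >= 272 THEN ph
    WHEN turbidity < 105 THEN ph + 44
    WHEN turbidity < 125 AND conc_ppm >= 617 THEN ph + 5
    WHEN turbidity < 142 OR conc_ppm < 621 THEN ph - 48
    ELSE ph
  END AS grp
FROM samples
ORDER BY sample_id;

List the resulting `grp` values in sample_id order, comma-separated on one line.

sample_id=600: turbidity < 86 AND conc_ppm >= 272 → 4
sample_id=601: turbidity < 105 → 50
sample_id=602: turbidity < 86 AND conc_ppm >= 272 → 13
sample_id=603: turbidity < 86 AND conc_ppm >= 272 → 2
sample_id=604: turbidity < 105 → 51
sample_id=605: turbidity < 142 OR conc_ppm < 621 → -36
sample_id=606: turbidity < 142 OR conc_ppm < 621 → -35
sample_id=607: turbidity < 142 OR conc_ppm < 621 → -40
sample_id=608: turbidity < 86 AND conc_ppm >= 272 → 14
sample_id=609: turbidity < 142 OR conc_ppm < 621 → -44

4, 50, 13, 2, 51, -36, -35, -40, 14, -44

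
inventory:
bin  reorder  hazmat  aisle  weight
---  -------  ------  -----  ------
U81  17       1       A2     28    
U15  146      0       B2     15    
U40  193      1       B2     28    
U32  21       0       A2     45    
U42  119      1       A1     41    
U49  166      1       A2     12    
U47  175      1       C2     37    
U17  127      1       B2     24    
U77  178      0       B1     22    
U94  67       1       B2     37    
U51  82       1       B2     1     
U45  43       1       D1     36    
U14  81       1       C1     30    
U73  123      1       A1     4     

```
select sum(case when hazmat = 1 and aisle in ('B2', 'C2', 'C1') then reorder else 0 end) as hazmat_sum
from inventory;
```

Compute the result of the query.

725

bin=U81: ✗
bin=U15: ✗
bin=U40: ✓ → 193
bin=U32: ✗
bin=U42: ✗
bin=U49: ✗
bin=U47: ✓ → 175
bin=U17: ✓ → 127
bin=U77: ✗
bin=U94: ✓ → 67
bin=U51: ✓ → 82
bin=U45: ✗
bin=U14: ✓ → 81
bin=U73: ✗
hazmat_sum = 193 + 175 + 127 + 67 + 82 + 81 = 725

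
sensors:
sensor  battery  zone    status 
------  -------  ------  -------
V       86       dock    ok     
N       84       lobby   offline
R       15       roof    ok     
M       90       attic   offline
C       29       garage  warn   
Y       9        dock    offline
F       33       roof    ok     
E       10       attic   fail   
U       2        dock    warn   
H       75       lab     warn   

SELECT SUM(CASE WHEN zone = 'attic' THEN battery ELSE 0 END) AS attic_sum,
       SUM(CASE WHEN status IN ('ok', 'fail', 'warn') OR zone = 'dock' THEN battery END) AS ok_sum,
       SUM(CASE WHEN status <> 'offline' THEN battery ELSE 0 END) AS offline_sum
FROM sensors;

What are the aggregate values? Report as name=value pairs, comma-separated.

attic_sum=100, ok_sum=259, offline_sum=250

[attic_sum: zone = 'attic']
sensor=V: ✗
sensor=N: ✗
sensor=R: ✗
sensor=M: ✓ → 90
sensor=C: ✗
sensor=Y: ✗
sensor=F: ✗
sensor=E: ✓ → 10
sensor=U: ✗
sensor=H: ✗
attic_sum = 90 + 10 = 100
—
[ok_sum: status IN ('ok', 'fail', 'warn') OR zone = 'dock']
sensor=V: ✓ → 86
sensor=N: ✗
sensor=R: ✓ → 15
sensor=M: ✗
sensor=C: ✓ → 29
sensor=Y: ✓ → 9
sensor=F: ✓ → 33
sensor=E: ✓ → 10
sensor=U: ✓ → 2
sensor=H: ✓ → 75
ok_sum = 86 + 15 + 29 + 9 + 33 + 10 + 2 + 75 = 259
—
[offline_sum: status <> 'offline']
sensor=V: ✓ → 86
sensor=N: ✗
sensor=R: ✓ → 15
sensor=M: ✗
sensor=C: ✓ → 29
sensor=Y: ✗
sensor=F: ✓ → 33
sensor=E: ✓ → 10
sensor=U: ✓ → 2
sensor=H: ✓ → 75
offline_sum = 86 + 15 + 29 + 33 + 10 + 2 + 75 = 250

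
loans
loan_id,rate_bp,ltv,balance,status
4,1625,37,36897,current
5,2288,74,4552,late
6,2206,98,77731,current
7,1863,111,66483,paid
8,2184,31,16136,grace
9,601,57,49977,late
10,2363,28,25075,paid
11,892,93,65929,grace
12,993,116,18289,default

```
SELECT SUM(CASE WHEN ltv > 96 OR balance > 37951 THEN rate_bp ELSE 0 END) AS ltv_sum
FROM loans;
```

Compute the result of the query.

loan_id=4: ✗
loan_id=5: ✗
loan_id=6: ✓ → 2206
loan_id=7: ✓ → 1863
loan_id=8: ✗
loan_id=9: ✓ → 601
loan_id=10: ✗
loan_id=11: ✓ → 892
loan_id=12: ✓ → 993
ltv_sum = 2206 + 1863 + 601 + 892 + 993 = 6555

6555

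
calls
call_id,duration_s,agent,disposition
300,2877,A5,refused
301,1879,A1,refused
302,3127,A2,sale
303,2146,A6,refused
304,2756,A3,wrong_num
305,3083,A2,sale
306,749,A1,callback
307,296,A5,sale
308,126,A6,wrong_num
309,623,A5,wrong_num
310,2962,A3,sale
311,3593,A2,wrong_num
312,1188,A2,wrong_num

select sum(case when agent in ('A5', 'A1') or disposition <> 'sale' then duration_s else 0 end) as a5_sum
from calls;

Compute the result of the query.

16233

call_id=300: ✓ → 2877
call_id=301: ✓ → 1879
call_id=302: ✗
call_id=303: ✓ → 2146
call_id=304: ✓ → 2756
call_id=305: ✗
call_id=306: ✓ → 749
call_id=307: ✓ → 296
call_id=308: ✓ → 126
call_id=309: ✓ → 623
call_id=310: ✗
call_id=311: ✓ → 3593
call_id=312: ✓ → 1188
a5_sum = 2877 + 1879 + 2146 + 2756 + 749 + 296 + 126 + 623 + 3593 + 1188 = 16233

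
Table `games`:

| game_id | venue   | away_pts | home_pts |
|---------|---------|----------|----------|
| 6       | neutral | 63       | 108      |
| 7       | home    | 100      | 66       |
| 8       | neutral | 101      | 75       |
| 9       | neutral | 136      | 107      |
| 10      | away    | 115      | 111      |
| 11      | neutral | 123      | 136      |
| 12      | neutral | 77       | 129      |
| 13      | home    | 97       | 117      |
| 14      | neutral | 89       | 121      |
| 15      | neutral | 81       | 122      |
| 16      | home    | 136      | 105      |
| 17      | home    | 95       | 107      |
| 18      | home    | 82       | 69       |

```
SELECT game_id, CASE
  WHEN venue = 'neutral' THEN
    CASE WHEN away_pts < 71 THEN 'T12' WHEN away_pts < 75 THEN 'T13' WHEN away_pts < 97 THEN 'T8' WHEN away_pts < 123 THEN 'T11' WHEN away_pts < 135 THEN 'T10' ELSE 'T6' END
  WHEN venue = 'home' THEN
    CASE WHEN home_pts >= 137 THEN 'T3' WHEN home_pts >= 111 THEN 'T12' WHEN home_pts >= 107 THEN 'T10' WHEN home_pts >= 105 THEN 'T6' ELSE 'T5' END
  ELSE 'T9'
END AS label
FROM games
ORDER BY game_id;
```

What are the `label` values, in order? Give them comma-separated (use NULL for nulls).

game_id=6: venue='neutral' → inner[away_pts < 71] → T12
game_id=7: venue='home' → inner[ELSE] → T5
game_id=8: venue='neutral' → inner[away_pts < 123] → T11
game_id=9: venue='neutral' → inner[ELSE] → T6
game_id=10: venue='away' → outer ELSE → T9
game_id=11: venue='neutral' → inner[away_pts < 135] → T10
game_id=12: venue='neutral' → inner[away_pts < 97] → T8
game_id=13: venue='home' → inner[home_pts >= 111] → T12
game_id=14: venue='neutral' → inner[away_pts < 97] → T8
game_id=15: venue='neutral' → inner[away_pts < 97] → T8
game_id=16: venue='home' → inner[home_pts >= 105] → T6
game_id=17: venue='home' → inner[home_pts >= 107] → T10
game_id=18: venue='home' → inner[ELSE] → T5

T12, T5, T11, T6, T9, T10, T8, T12, T8, T8, T6, T10, T5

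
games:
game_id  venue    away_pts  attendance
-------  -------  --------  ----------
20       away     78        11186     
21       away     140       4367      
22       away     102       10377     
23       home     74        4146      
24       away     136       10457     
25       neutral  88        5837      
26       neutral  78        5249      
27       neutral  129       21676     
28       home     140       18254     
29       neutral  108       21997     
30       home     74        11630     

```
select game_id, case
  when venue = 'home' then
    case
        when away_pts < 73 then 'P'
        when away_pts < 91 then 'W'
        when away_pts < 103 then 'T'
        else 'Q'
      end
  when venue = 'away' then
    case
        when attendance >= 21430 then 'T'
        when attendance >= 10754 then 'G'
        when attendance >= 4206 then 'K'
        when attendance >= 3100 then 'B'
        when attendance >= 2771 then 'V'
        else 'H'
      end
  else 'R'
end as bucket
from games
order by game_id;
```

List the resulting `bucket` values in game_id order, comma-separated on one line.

G, K, K, W, K, R, R, R, Q, R, W

game_id=20: venue='away' → inner[attendance >= 10754] → G
game_id=21: venue='away' → inner[attendance >= 4206] → K
game_id=22: venue='away' → inner[attendance >= 4206] → K
game_id=23: venue='home' → inner[away_pts < 91] → W
game_id=24: venue='away' → inner[attendance >= 4206] → K
game_id=25: venue='neutral' → outer ELSE → R
game_id=26: venue='neutral' → outer ELSE → R
game_id=27: venue='neutral' → outer ELSE → R
game_id=28: venue='home' → inner[ELSE] → Q
game_id=29: venue='neutral' → outer ELSE → R
game_id=30: venue='home' → inner[away_pts < 91] → W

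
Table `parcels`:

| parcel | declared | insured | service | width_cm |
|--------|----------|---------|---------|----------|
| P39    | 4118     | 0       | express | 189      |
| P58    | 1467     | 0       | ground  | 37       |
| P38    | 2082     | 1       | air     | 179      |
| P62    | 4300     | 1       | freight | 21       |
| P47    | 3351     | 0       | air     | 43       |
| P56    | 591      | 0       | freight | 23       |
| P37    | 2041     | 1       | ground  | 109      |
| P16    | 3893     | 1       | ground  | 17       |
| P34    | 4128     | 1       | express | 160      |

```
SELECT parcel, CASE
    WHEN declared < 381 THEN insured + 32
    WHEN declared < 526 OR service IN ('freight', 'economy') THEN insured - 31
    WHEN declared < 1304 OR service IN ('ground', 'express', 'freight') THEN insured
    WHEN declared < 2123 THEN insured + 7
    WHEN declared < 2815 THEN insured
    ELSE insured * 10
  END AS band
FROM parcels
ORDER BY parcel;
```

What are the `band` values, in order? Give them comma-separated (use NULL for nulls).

1, 1, 1, 8, 0, 0, -31, 0, -30

parcel=P16: declared < 1304 OR service IN ('ground', 'express', 'freight') → 1
parcel=P34: declared < 1304 OR service IN ('ground', 'express', 'freight') → 1
parcel=P37: declared < 1304 OR service IN ('ground', 'express', 'freight') → 1
parcel=P38: declared < 2123 → 8
parcel=P39: declared < 1304 OR service IN ('ground', 'express', 'freight') → 0
parcel=P47: ELSE → 0
parcel=P56: declared < 526 OR service IN ('freight', 'economy') → -31
parcel=P58: declared < 1304 OR service IN ('ground', 'express', 'freight') → 0
parcel=P62: declared < 526 OR service IN ('freight', 'economy') → -30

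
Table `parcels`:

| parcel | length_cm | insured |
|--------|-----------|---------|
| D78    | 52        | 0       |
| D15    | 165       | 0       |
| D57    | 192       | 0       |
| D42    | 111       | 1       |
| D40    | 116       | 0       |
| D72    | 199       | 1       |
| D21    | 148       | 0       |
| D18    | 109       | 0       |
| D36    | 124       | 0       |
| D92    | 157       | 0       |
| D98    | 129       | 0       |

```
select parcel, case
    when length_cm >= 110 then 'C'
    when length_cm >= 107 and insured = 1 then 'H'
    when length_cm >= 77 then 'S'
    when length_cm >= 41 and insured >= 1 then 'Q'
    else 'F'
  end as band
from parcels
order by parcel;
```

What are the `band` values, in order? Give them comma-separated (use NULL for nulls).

parcel=D15: length_cm >= 110 → C
parcel=D18: length_cm >= 77 → S
parcel=D21: length_cm >= 110 → C
parcel=D36: length_cm >= 110 → C
parcel=D40: length_cm >= 110 → C
parcel=D42: length_cm >= 110 → C
parcel=D57: length_cm >= 110 → C
parcel=D72: length_cm >= 110 → C
parcel=D78: ELSE → F
parcel=D92: length_cm >= 110 → C
parcel=D98: length_cm >= 110 → C

C, S, C, C, C, C, C, C, F, C, C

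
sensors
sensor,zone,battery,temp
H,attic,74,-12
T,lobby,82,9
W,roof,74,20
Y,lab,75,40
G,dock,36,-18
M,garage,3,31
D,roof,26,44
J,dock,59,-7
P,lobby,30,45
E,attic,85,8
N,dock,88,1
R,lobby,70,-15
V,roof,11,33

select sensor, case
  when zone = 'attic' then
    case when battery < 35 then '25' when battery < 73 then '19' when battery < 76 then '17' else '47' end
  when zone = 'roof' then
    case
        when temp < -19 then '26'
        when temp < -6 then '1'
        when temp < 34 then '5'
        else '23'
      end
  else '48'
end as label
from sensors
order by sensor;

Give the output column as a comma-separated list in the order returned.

sensor=D: zone='roof' → inner[ELSE] → 23
sensor=E: zone='attic' → inner[ELSE] → 47
sensor=G: zone='dock' → outer ELSE → 48
sensor=H: zone='attic' → inner[battery < 76] → 17
sensor=J: zone='dock' → outer ELSE → 48
sensor=M: zone='garage' → outer ELSE → 48
sensor=N: zone='dock' → outer ELSE → 48
sensor=P: zone='lobby' → outer ELSE → 48
sensor=R: zone='lobby' → outer ELSE → 48
sensor=T: zone='lobby' → outer ELSE → 48
sensor=V: zone='roof' → inner[temp < 34] → 5
sensor=W: zone='roof' → inner[temp < 34] → 5
sensor=Y: zone='lab' → outer ELSE → 48

23, 47, 48, 17, 48, 48, 48, 48, 48, 48, 5, 5, 48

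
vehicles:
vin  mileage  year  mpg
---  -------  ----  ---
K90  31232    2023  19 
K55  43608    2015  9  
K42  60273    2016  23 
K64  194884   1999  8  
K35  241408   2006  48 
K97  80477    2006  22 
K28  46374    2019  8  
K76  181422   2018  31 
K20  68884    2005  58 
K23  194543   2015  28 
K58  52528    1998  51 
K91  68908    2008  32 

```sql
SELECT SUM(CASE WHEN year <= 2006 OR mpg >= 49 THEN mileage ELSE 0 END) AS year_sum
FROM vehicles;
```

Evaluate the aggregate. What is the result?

vin=K90: ✗
vin=K55: ✗
vin=K42: ✗
vin=K64: ✓ → 194884
vin=K35: ✓ → 241408
vin=K97: ✓ → 80477
vin=K28: ✗
vin=K76: ✗
vin=K20: ✓ → 68884
vin=K23: ✗
vin=K58: ✓ → 52528
vin=K91: ✗
year_sum = 194884 + 241408 + 80477 + 68884 + 52528 = 638181

638181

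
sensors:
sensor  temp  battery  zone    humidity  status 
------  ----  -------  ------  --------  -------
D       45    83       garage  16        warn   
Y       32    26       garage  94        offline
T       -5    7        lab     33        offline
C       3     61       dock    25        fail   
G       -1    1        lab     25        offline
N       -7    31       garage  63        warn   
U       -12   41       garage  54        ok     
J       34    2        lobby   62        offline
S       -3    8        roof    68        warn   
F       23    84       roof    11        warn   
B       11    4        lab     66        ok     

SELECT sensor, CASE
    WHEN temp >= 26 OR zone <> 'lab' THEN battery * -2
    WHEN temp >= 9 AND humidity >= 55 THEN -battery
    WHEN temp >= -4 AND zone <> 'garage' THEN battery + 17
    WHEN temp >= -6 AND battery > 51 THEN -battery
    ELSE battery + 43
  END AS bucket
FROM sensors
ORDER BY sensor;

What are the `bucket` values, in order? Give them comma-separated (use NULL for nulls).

-4, -122, -166, -168, 18, -4, -62, -16, 50, -82, -52

sensor=B: temp >= 9 AND humidity >= 55 → -4
sensor=C: temp >= 26 OR zone <> 'lab' → -122
sensor=D: temp >= 26 OR zone <> 'lab' → -166
sensor=F: temp >= 26 OR zone <> 'lab' → -168
sensor=G: temp >= -4 AND zone <> 'garage' → 18
sensor=J: temp >= 26 OR zone <> 'lab' → -4
sensor=N: temp >= 26 OR zone <> 'lab' → -62
sensor=S: temp >= 26 OR zone <> 'lab' → -16
sensor=T: ELSE → 50
sensor=U: temp >= 26 OR zone <> 'lab' → -82
sensor=Y: temp >= 26 OR zone <> 'lab' → -52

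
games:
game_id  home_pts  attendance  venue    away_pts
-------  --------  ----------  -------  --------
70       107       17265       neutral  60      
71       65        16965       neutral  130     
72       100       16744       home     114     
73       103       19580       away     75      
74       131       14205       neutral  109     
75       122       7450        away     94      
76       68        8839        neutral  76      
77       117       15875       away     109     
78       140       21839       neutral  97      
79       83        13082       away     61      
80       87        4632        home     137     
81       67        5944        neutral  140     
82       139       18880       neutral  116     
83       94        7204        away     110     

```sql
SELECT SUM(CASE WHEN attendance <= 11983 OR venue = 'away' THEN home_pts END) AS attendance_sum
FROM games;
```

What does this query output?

game_id=70: ✗
game_id=71: ✗
game_id=72: ✗
game_id=73: ✓ → 103
game_id=74: ✗
game_id=75: ✓ → 122
game_id=76: ✓ → 68
game_id=77: ✓ → 117
game_id=78: ✗
game_id=79: ✓ → 83
game_id=80: ✓ → 87
game_id=81: ✓ → 67
game_id=82: ✗
game_id=83: ✓ → 94
attendance_sum = 103 + 122 + 68 + 117 + 83 + 87 + 67 + 94 = 741

741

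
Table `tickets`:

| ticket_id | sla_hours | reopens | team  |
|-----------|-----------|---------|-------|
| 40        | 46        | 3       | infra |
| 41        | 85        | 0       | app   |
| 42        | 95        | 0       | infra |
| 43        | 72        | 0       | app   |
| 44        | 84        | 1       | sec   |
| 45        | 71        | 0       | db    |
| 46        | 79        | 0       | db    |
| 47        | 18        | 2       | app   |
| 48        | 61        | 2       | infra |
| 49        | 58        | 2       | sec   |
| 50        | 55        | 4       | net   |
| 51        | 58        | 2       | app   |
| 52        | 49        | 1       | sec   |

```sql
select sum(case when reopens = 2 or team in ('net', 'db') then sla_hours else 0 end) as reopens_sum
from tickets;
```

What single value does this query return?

ticket_id=40: ✗
ticket_id=41: ✗
ticket_id=42: ✗
ticket_id=43: ✗
ticket_id=44: ✗
ticket_id=45: ✓ → 71
ticket_id=46: ✓ → 79
ticket_id=47: ✓ → 18
ticket_id=48: ✓ → 61
ticket_id=49: ✓ → 58
ticket_id=50: ✓ → 55
ticket_id=51: ✓ → 58
ticket_id=52: ✗
reopens_sum = 71 + 79 + 18 + 61 + 58 + 55 + 58 = 400

400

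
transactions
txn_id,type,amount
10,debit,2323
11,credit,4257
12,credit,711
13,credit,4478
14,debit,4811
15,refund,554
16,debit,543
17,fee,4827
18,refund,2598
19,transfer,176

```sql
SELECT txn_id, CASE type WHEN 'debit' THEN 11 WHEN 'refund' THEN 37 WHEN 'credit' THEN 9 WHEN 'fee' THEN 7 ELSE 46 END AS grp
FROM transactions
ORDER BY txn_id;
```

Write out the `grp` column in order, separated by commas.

11, 9, 9, 9, 11, 37, 11, 7, 37, 46

txn_id=10: type='debit' → 11
txn_id=11: type='credit' → 9
txn_id=12: type='credit' → 9
txn_id=13: type='credit' → 9
txn_id=14: type='debit' → 11
txn_id=15: type='refund' → 37
txn_id=16: type='debit' → 11
txn_id=17: type='fee' → 7
txn_id=18: type='refund' → 37
txn_id=19: ELSE → 46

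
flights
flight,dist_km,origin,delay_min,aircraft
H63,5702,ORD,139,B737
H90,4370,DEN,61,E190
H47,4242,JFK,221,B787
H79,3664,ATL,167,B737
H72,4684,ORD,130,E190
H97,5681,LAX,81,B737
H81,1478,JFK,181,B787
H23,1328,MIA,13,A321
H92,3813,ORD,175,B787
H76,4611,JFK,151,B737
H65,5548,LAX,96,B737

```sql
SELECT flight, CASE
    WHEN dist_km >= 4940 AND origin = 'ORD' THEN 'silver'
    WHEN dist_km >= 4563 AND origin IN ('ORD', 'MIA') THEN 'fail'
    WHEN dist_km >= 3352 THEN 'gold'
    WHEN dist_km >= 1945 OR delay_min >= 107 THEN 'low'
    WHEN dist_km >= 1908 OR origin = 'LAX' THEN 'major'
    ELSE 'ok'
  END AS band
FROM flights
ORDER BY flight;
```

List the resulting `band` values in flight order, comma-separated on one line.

ok, gold, silver, gold, fail, gold, gold, low, gold, gold, gold

flight=H23: ELSE → ok
flight=H47: dist_km >= 3352 → gold
flight=H63: dist_km >= 4940 AND origin = 'ORD' → silver
flight=H65: dist_km >= 3352 → gold
flight=H72: dist_km >= 4563 AND origin IN ('ORD', 'MIA') → fail
flight=H76: dist_km >= 3352 → gold
flight=H79: dist_km >= 3352 → gold
flight=H81: dist_km >= 1945 OR delay_min >= 107 → low
flight=H90: dist_km >= 3352 → gold
flight=H92: dist_km >= 3352 → gold
flight=H97: dist_km >= 3352 → gold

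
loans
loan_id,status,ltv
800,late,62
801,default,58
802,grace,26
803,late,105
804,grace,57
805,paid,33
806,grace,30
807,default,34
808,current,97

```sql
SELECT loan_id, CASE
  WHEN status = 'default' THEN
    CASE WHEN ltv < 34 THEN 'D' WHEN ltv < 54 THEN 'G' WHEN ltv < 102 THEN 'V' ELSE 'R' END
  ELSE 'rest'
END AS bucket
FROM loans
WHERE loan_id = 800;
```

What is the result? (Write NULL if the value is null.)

rest

loan_id = 800: status=late, ltv=62.
status='late' → outer ELSE → rest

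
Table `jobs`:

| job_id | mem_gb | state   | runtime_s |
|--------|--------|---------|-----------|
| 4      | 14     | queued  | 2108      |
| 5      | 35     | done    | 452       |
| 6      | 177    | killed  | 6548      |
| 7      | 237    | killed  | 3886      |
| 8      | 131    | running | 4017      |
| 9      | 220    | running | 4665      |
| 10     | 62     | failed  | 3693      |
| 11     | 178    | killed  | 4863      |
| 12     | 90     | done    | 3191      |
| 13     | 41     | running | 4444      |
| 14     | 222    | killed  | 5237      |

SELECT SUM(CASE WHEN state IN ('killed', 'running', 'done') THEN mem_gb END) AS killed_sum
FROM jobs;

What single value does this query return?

job_id=4: ✗
job_id=5: ✓ → 35
job_id=6: ✓ → 177
job_id=7: ✓ → 237
job_id=8: ✓ → 131
job_id=9: ✓ → 220
job_id=10: ✗
job_id=11: ✓ → 178
job_id=12: ✓ → 90
job_id=13: ✓ → 41
job_id=14: ✓ → 222
killed_sum = 35 + 177 + 237 + 131 + 220 + 178 + 90 + 41 + 222 = 1331

1331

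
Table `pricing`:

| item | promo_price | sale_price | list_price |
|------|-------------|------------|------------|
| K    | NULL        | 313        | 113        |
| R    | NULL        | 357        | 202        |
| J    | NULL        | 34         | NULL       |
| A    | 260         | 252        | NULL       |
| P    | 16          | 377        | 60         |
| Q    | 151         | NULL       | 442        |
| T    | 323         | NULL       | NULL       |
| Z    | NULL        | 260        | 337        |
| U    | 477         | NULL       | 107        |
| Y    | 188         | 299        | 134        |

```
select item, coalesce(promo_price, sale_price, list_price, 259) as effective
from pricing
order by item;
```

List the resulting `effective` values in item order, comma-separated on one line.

item=A: promo_price=260 → 260
item=J: promo_price=NULL, sale_price=34 → 34
item=K: promo_price=NULL, sale_price=313 → 313
item=P: promo_price=16 → 16
item=Q: promo_price=151 → 151
item=R: promo_price=NULL, sale_price=357 → 357
item=T: promo_price=323 → 323
item=U: promo_price=477 → 477
item=Y: promo_price=188 → 188
item=Z: promo_price=NULL, sale_price=260 → 260

260, 34, 313, 16, 151, 357, 323, 477, 188, 260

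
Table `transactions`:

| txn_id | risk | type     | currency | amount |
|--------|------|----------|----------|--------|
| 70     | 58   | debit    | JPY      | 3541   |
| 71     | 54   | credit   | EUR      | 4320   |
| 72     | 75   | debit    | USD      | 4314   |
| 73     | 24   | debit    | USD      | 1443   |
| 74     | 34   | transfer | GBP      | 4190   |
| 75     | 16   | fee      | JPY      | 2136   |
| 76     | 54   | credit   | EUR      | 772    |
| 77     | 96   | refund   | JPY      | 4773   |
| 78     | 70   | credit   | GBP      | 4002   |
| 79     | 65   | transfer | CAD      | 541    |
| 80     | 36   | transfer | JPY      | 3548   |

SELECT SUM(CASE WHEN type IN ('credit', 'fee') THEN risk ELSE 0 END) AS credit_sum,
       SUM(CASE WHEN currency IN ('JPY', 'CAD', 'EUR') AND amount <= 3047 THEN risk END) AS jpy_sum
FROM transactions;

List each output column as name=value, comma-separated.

credit_sum=194, jpy_sum=135

[credit_sum: type IN ('credit', 'fee')]
txn_id=70: ✗
txn_id=71: ✓ → 54
txn_id=72: ✗
txn_id=73: ✗
txn_id=74: ✗
txn_id=75: ✓ → 16
txn_id=76: ✓ → 54
txn_id=77: ✗
txn_id=78: ✓ → 70
txn_id=79: ✗
txn_id=80: ✗
credit_sum = 54 + 16 + 54 + 70 = 194
—
[jpy_sum: currency IN ('JPY', 'CAD', 'EUR') AND amount <= 3047]
txn_id=70: ✗
txn_id=71: ✗
txn_id=72: ✗
txn_id=73: ✗
txn_id=74: ✗
txn_id=75: ✓ → 16
txn_id=76: ✓ → 54
txn_id=77: ✗
txn_id=78: ✗
txn_id=79: ✓ → 65
txn_id=80: ✗
jpy_sum = 16 + 54 + 65 = 135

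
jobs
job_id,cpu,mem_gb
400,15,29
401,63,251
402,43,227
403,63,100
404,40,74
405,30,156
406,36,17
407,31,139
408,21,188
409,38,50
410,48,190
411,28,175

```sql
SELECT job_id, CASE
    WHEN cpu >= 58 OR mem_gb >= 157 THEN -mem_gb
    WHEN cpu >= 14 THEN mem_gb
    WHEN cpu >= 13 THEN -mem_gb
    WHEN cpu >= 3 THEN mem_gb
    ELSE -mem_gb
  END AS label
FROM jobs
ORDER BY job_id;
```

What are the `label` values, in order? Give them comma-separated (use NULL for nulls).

29, -251, -227, -100, 74, 156, 17, 139, -188, 50, -190, -175

job_id=400: cpu >= 14 → 29
job_id=401: cpu >= 58 OR mem_gb >= 157 → -251
job_id=402: cpu >= 58 OR mem_gb >= 157 → -227
job_id=403: cpu >= 58 OR mem_gb >= 157 → -100
job_id=404: cpu >= 14 → 74
job_id=405: cpu >= 14 → 156
job_id=406: cpu >= 14 → 17
job_id=407: cpu >= 14 → 139
job_id=408: cpu >= 58 OR mem_gb >= 157 → -188
job_id=409: cpu >= 14 → 50
job_id=410: cpu >= 58 OR mem_gb >= 157 → -190
job_id=411: cpu >= 58 OR mem_gb >= 157 → -175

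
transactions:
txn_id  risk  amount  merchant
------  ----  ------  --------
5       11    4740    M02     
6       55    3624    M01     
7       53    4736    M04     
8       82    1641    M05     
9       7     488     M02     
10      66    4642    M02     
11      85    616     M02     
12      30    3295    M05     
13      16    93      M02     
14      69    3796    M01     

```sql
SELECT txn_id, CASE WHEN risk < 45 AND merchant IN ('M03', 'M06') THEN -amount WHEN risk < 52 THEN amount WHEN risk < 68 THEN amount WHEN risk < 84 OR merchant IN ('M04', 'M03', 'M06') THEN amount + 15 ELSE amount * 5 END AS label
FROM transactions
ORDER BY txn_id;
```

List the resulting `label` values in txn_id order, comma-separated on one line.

txn_id=5: risk < 52 → 4740
txn_id=6: risk < 68 → 3624
txn_id=7: risk < 68 → 4736
txn_id=8: risk < 84 OR merchant IN ('M04', 'M03', 'M06') → 1656
txn_id=9: risk < 52 → 488
txn_id=10: risk < 68 → 4642
txn_id=11: ELSE → 3080
txn_id=12: risk < 52 → 3295
txn_id=13: risk < 52 → 93
txn_id=14: risk < 84 OR merchant IN ('M04', 'M03', 'M06') → 3811

4740, 3624, 4736, 1656, 488, 4642, 3080, 3295, 93, 3811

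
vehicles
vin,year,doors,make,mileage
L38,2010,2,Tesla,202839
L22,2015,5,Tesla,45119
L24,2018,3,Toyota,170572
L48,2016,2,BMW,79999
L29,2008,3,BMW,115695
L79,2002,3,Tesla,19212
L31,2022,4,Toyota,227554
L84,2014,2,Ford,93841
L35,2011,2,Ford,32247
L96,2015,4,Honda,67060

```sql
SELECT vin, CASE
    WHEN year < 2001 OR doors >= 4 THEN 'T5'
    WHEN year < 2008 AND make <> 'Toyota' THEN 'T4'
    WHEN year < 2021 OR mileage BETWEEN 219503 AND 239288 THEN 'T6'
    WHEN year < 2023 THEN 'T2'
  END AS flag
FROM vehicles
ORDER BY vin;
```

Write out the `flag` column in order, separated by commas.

vin=L22: year < 2001 OR doors >= 4 → T5
vin=L24: year < 2021 OR mileage BETWEEN 219503 AND 239288 → T6
vin=L29: year < 2021 OR mileage BETWEEN 219503 AND 239288 → T6
vin=L31: year < 2001 OR doors >= 4 → T5
vin=L35: year < 2021 OR mileage BETWEEN 219503 AND 239288 → T6
vin=L38: year < 2021 OR mileage BETWEEN 219503 AND 239288 → T6
vin=L48: year < 2021 OR mileage BETWEEN 219503 AND 239288 → T6
vin=L79: year < 2008 AND make <> 'Toyota' → T4
vin=L84: year < 2021 OR mileage BETWEEN 219503 AND 239288 → T6
vin=L96: year < 2001 OR doors >= 4 → T5

T5, T6, T6, T5, T6, T6, T6, T4, T6, T5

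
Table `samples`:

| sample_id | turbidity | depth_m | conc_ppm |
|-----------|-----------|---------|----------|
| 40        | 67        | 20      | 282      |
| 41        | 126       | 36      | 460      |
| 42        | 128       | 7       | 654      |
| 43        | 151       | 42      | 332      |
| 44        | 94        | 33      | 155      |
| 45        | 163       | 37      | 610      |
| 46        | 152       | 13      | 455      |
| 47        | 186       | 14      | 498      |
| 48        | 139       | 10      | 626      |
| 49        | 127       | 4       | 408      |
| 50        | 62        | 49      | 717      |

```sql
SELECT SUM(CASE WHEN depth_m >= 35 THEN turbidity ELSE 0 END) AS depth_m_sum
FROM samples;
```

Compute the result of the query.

sample_id=40: ✗
sample_id=41: ✓ → 126
sample_id=42: ✗
sample_id=43: ✓ → 151
sample_id=44: ✗
sample_id=45: ✓ → 163
sample_id=46: ✗
sample_id=47: ✗
sample_id=48: ✗
sample_id=49: ✗
sample_id=50: ✓ → 62
depth_m_sum = 126 + 151 + 163 + 62 = 502

502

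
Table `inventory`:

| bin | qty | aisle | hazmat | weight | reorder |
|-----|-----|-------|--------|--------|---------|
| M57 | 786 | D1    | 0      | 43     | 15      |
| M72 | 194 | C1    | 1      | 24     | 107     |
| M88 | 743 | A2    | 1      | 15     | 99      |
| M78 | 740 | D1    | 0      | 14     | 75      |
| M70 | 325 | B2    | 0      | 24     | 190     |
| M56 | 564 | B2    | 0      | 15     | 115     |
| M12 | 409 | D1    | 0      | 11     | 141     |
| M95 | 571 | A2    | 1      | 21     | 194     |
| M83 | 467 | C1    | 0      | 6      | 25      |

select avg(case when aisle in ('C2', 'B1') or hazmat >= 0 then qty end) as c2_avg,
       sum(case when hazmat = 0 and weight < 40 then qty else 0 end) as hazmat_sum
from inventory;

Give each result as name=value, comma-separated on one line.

[c2_avg: aisle in ('C2', 'B1') or hazmat >= 0]
bin=M57: ✓ → 786
bin=M72: ✓ → 194
bin=M88: ✓ → 743
bin=M78: ✓ → 740
bin=M70: ✓ → 325
bin=M56: ✓ → 564
bin=M12: ✓ → 409
bin=M95: ✓ → 571
bin=M83: ✓ → 467
c2_avg = (786 + 194 + 743 + 740 + 325 + 564 + 409 + 571 + 467) / 9 = 533.2222222222
—
[hazmat_sum: hazmat = 0 and weight < 40]
bin=M57: ✗
bin=M72: ✗
bin=M88: ✗
bin=M78: ✓ → 740
bin=M70: ✓ → 325
bin=M56: ✓ → 564
bin=M12: ✓ → 409
bin=M95: ✗
bin=M83: ✓ → 467
hazmat_sum = 740 + 325 + 564 + 409 + 467 = 2505

c2_avg=533.2222222222, hazmat_sum=2505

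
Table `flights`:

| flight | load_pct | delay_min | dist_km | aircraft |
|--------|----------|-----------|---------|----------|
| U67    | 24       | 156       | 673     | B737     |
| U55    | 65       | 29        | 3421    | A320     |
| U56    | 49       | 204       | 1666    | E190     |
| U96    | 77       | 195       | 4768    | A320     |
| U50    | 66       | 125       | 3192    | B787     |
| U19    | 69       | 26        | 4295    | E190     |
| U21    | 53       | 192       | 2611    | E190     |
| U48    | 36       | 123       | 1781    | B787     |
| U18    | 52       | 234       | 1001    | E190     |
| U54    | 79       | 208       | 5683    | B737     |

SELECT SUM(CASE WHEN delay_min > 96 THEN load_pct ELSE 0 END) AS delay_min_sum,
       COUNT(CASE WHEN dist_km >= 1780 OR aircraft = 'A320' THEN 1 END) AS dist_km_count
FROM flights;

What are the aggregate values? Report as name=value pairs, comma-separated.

delay_min_sum=436, dist_km_count=7

[delay_min_sum: delay_min > 96]
flight=U67: ✓ → 24
flight=U55: ✗
flight=U56: ✓ → 49
flight=U96: ✓ → 77
flight=U50: ✓ → 66
flight=U19: ✗
flight=U21: ✓ → 53
flight=U48: ✓ → 36
flight=U18: ✓ → 52
flight=U54: ✓ → 79
delay_min_sum = 24 + 49 + 77 + 66 + 53 + 36 + 52 + 79 = 436
—
[dist_km_count: dist_km >= 1780 OR aircraft = 'A320']
flight=U67: ✗
flight=U55: ✓ → 1
flight=U56: ✗
flight=U96: ✓ → 1
flight=U50: ✓ → 1
flight=U19: ✓ → 1
flight=U21: ✓ → 1
flight=U48: ✓ → 1
flight=U18: ✗
flight=U54: ✓ → 1
dist_km_count = COUNT(1, 1, 1, 1, 1, 1, 1) = 7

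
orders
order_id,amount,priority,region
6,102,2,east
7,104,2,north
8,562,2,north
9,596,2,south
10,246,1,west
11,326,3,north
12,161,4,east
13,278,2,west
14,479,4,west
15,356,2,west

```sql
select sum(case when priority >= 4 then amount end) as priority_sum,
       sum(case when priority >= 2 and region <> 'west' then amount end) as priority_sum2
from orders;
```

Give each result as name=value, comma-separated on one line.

priority_sum=640, priority_sum2=1851

[priority_sum: priority >= 4]
order_id=6: ✗
order_id=7: ✗
order_id=8: ✗
order_id=9: ✗
order_id=10: ✗
order_id=11: ✗
order_id=12: ✓ → 161
order_id=13: ✗
order_id=14: ✓ → 479
order_id=15: ✗
priority_sum = 161 + 479 = 640
—
[priority_sum2: priority >= 2 and region <> 'west']
order_id=6: ✓ → 102
order_id=7: ✓ → 104
order_id=8: ✓ → 562
order_id=9: ✓ → 596
order_id=10: ✗
order_id=11: ✓ → 326
order_id=12: ✓ → 161
order_id=13: ✗
order_id=14: ✗
order_id=15: ✗
priority_sum2 = 102 + 104 + 562 + 596 + 326 + 161 = 1851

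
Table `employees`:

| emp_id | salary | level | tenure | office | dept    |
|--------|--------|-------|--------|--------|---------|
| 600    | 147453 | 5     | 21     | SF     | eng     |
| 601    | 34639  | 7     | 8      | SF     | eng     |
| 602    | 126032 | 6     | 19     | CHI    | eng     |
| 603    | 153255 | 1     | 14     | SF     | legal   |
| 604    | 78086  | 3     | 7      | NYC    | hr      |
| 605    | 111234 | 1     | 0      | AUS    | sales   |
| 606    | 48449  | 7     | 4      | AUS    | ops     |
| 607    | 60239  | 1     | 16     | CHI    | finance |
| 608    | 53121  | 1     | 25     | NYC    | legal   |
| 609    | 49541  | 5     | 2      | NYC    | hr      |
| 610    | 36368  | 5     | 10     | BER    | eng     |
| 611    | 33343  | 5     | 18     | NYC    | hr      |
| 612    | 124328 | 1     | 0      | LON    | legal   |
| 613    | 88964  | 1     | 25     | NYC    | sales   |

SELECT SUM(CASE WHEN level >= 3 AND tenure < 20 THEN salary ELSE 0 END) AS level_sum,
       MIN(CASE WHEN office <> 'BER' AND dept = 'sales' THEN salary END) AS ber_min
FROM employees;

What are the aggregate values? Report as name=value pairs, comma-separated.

level_sum=406458, ber_min=88964

[level_sum: level >= 3 AND tenure < 20]
emp_id=600: ✗
emp_id=601: ✓ → 34639
emp_id=602: ✓ → 126032
emp_id=603: ✗
emp_id=604: ✓ → 78086
emp_id=605: ✗
emp_id=606: ✓ → 48449
emp_id=607: ✗
emp_id=608: ✗
emp_id=609: ✓ → 49541
emp_id=610: ✓ → 36368
emp_id=611: ✓ → 33343
emp_id=612: ✗
emp_id=613: ✗
level_sum = 34639 + 126032 + 78086 + 48449 + 49541 + 36368 + 33343 = 406458
—
[ber_min: office <> 'BER' AND dept = 'sales']
emp_id=600: ✗
emp_id=601: ✗
emp_id=602: ✗
emp_id=603: ✗
emp_id=604: ✗
emp_id=605: ✓ → 111234
emp_id=606: ✗
emp_id=607: ✗
emp_id=608: ✗
emp_id=609: ✗
emp_id=610: ✗
emp_id=611: ✗
emp_id=612: ✗
emp_id=613: ✓ → 88964
ber_min = MIN(111234, 88964) = 88964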